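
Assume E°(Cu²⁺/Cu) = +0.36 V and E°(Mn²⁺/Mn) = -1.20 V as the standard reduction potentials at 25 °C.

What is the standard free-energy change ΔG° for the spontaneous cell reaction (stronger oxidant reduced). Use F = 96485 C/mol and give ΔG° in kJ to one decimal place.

-301.0 kJ

Cu²⁺/Cu (E° = +0.36 V) is the cathode; Mn²⁺/Mn (E° = -1.20 V) is the anode, so E°cell = +1.56 V.
Balancing electrons gives n = 2 (lcm of 2 and 2).
ΔG° = −nFE° = −(2)(96485)(+1.56) = -301,033 J = -301.0 kJ.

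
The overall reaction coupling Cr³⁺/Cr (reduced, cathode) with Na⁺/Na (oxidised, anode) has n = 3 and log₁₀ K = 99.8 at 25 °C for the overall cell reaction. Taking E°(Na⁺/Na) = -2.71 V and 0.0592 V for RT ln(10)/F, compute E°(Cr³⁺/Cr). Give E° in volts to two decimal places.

E°cell = (0.0592/n)·log K = (0.0592/3)(99.8) = +1.969 V.
Since Cr³⁺/Cr is the cathode and Na⁺/Na the anode, E°cell = E°(Cr³⁺/Cr) − E°(Na⁺/Na).
So E°(Cr³⁺/Cr) = E°cell + E°(Na⁺/Na) = +1.969 + (-2.71) = -0.74 V.

-0.74 V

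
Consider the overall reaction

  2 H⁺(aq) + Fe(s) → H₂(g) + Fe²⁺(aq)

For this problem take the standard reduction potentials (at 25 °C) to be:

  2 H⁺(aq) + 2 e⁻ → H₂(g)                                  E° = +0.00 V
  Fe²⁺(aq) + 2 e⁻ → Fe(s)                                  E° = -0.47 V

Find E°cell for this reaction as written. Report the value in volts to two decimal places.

The H⁺/H₂ couple has the higher reduction potential, so it is the cathode; Fe²⁺/Fe is oxidised at the anode.
E°cell = E°(cathode) − E°(anode) = (+0.00) − (-0.47) = +0.47 V.

+0.47 V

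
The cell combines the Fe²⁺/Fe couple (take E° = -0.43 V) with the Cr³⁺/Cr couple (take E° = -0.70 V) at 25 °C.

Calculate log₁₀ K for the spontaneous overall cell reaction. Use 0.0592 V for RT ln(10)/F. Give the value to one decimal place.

Cathode: Fe²⁺/Fe; anode: Cr³⁺/Cr. E°cell = +0.27 V, n = 6.
log K = nE°cell / 0.0592 = (6)(+0.27) / 0.0592 = 27.4.

27.4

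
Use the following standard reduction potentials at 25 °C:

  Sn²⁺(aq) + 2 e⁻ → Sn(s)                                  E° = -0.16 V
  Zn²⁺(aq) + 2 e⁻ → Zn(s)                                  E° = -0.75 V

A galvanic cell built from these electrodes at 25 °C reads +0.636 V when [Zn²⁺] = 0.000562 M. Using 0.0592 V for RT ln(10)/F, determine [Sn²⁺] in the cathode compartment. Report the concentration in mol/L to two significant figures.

Sn²⁺/Sn is the cathode, Zn²⁺/Zn the anode: E°cell = +0.59 V, n = 2.
Overall reaction: Sn²⁺(aq) + Zn(s) → Sn(s) + Zn²⁺(aq); Q = [Zn²⁺]^1/[Sn²⁺]^1.
From E = E° − (0.0592/n) log Q: log Q = (E° − E)·n/0.0592 = (+0.59 − (+0.636))·2/0.0592 = -1.5541.
So 1·log[Sn²⁺] = 1·log(0.000562) − log Q = -3.2503 − (-1.5541) = -1.6962; [Sn²⁺] = 10^(-1.6962) ≈ 0.020 M.

0.020 M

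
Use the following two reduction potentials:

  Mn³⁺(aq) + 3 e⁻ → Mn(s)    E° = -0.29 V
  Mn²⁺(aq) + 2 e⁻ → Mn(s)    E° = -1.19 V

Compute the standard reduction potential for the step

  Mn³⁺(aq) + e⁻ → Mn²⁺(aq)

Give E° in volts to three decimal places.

+1.510 V

Sequential free energies add, so n₃E°₃ = n₁E°₁ + n₂E°₂.
With n₃ = 3, and the known step contributing 2×(-1.19) V, the unknown satisfies 1·E° = 3×(-0.29) − 2×(-1.19) = +1.510.
E° = +1.510 / 1 = +1.510 V.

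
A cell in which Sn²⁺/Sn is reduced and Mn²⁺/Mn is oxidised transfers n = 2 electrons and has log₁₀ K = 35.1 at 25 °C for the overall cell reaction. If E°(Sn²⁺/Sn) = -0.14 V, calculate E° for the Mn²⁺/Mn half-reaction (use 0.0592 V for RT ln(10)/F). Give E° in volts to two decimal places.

-1.18 V

E°cell = (0.0592/n)·log K = (0.0592/2)(35.1) = +1.039 V.
Since Sn²⁺/Sn is the cathode and Mn²⁺/Mn the anode, E°cell = E°(Sn²⁺/Sn) − E°(Mn²⁺/Mn).
So E°(Mn²⁺/Mn) = E°(Sn²⁺/Sn) − E°cell = (-0.14) − (+1.039) = -1.18 V.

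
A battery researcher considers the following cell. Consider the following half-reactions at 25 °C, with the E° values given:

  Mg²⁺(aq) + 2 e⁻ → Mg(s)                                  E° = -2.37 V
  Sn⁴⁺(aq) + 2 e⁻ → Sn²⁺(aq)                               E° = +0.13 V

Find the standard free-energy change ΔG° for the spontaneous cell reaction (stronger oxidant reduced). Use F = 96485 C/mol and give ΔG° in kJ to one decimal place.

Sn⁴⁺/Sn²⁺ (E° = +0.13 V) is the cathode; Mg²⁺/Mg (E° = -2.37 V) is the anode, so E°cell = +2.50 V.
Balancing electrons gives n = 2 (lcm of 2 and 2).
ΔG° = −nFE° = −(2)(96485)(+2.50) = -482,425 J = -482.4 kJ.

-482.4 kJ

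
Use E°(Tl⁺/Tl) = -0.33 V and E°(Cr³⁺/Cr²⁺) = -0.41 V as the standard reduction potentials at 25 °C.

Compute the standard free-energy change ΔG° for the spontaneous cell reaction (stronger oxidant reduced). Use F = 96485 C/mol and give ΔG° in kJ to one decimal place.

Tl⁺/Tl (E° = -0.33 V) is the cathode; Cr³⁺/Cr²⁺ (E° = -0.41 V) is the anode, so E°cell = +0.08 V.
Balancing electrons gives n = 1 (lcm of 1 and 1).
ΔG° = −nFE° = −(1)(96485)(+0.08) = -7,719 J = -7.7 kJ.

-7.7 kJ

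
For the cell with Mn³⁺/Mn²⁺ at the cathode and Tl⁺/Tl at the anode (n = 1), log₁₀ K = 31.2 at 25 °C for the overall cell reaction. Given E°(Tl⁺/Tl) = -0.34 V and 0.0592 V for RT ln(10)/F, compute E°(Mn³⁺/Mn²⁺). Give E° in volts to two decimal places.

E°cell = (0.0592/n)·log K = (0.0592/1)(31.2) = +1.847 V.
Since Mn³⁺/Mn²⁺ is the cathode and Tl⁺/Tl the anode, E°cell = E°(Mn³⁺/Mn²⁺) − E°(Tl⁺/Tl).
So E°(Mn³⁺/Mn²⁺) = E°cell + E°(Tl⁺/Tl) = +1.847 + (-0.34) = +1.51 V.

+1.51 V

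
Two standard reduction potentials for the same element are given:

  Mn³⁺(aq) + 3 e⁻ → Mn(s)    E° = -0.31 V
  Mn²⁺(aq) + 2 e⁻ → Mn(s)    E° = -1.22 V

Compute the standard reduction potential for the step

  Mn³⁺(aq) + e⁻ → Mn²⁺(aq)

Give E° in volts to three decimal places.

+1.510 V

Sequential free energies add, so n₃E°₃ = n₁E°₁ + n₂E°₂.
With n₃ = 3, and the known step contributing 2×(-1.22) V, the unknown satisfies 1·E° = 3×(-0.31) − 2×(-1.22) = +1.510.
E° = +1.510 / 1 = +1.510 V.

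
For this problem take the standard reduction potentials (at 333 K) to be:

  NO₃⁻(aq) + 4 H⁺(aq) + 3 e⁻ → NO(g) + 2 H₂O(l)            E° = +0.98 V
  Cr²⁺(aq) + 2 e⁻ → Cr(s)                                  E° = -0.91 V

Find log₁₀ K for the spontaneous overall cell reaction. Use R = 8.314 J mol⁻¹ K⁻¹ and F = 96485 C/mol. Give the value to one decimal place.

Cathode: NO₃⁻/NO; anode: Cr²⁺/Cr. E°cell = (+0.98) − (-0.91) = +1.89 V, with n = 6.
ΔG° = −nFE° = −RT ln K, so ln K = nFE°/(RT) = (6)(96485)(+1.89) / ((8.314)(333)) = 395.202.
log₁₀ K = 395.202 / ln 10 = 171.6.

171.6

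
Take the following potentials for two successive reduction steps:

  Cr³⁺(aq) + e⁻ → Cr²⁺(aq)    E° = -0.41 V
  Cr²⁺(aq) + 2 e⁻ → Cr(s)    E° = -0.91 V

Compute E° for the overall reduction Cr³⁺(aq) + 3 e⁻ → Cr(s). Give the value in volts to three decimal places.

-0.743 V

Standard free energies of sequential steps add: ΔG°₃ = ΔG°₁ + ΔG°₂, so n₃E°₃ = n₁E°₁ + n₂E°₂.
E°₃ = (1×-0.41 + 2×-0.91) / 3 = (-2.230) / 3 = -0.743 V.
Simply averaging or adding the two E° values would be wrong; the electron-weighted sum is required.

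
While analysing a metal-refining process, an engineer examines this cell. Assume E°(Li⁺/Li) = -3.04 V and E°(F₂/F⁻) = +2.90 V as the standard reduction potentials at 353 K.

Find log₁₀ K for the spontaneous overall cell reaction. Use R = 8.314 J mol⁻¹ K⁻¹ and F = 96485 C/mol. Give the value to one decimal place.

Cathode: F₂/F⁻; anode: Li⁺/Li. E°cell = (+2.90) − (-3.04) = +5.94 V, with n = 2.
ΔG° = −nFE° = −RT ln K, so ln K = nFE°/(RT) = (2)(96485)(+5.94) / ((8.314)(353)) = 390.563.
log₁₀ K = 390.563 / ln 10 = 169.6.

169.6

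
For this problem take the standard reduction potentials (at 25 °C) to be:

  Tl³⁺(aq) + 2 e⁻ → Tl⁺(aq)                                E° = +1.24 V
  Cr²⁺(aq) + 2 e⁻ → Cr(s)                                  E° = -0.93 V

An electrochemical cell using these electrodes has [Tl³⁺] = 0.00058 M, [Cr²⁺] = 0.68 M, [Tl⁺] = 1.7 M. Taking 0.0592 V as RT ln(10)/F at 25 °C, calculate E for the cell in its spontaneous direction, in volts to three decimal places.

+2.072 V

Tl³⁺/Tl⁺ is the cathode (higher E°), Cr²⁺/Cr the anode: E°cell = +1.24 − (-0.93) = +2.17 V, n = 2.
Overall: Tl³⁺(aq) + Cr(s) → Tl⁺(aq) + Cr²⁺(aq)
Q = [Tl⁺]·[Cr²⁺] / ([Tl³⁺]); log Q = 3.300.
E = E° − (0.0592/n) log Q = +2.17 − (0.0592/2)(3.300) = +2.072 V.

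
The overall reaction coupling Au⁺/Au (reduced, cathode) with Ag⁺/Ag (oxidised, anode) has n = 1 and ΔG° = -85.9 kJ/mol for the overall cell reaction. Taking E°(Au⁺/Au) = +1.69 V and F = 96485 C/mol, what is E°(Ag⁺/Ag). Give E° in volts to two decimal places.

E°cell = −ΔG°/(nF) = −(-85.9×10³)/((1)(96485)) = +0.890 V.
Since Au⁺/Au is the cathode and Ag⁺/Ag the anode, E°cell = E°(Au⁺/Au) − E°(Ag⁺/Ag).
So E°(Ag⁺/Ag) = E°(Au⁺/Au) − E°cell = (+1.69) − (+0.890) = +0.80 V.

+0.80 V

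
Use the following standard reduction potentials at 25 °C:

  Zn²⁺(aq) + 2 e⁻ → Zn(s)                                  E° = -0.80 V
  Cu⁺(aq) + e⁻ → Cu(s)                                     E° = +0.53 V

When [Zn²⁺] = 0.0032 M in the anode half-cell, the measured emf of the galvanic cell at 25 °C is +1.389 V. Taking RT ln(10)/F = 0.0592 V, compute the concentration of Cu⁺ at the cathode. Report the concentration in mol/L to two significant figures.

Cu⁺/Cu is the cathode, Zn²⁺/Zn the anode: E°cell = +1.33 V, n = 2.
Overall reaction: 2 Cu⁺(aq) + Zn(s) → 2 Cu(s) + Zn²⁺(aq); Q = [Zn²⁺]^1/[Cu⁺]^2.
From E = E° − (0.0592/n) log Q: log Q = (E° − E)·n/0.0592 = (+1.33 − (+1.389))·2/0.0592 = -1.9932.
So 2·log[Cu⁺] = 1·log(0.0032) − log Q = -2.4949 − (-1.9932) = -0.5017; log[Cu⁺] = -0.5017 / 2 = -0.2509; [Cu⁺] = 10^(-0.2509) ≈ 0.56 M.

0.56 M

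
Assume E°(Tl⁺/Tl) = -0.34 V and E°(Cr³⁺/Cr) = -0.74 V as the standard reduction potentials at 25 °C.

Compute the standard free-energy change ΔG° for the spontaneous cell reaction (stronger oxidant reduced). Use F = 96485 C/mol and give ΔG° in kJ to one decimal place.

-115.8 kJ

Tl⁺/Tl (E° = -0.34 V) is the cathode; Cr³⁺/Cr (E° = -0.74 V) is the anode, so E°cell = +0.40 V.
Balancing electrons gives n = 3 (lcm of 1 and 3).
ΔG° = −nFE° = −(3)(96485)(+0.40) = -115,782 J = -115.8 kJ.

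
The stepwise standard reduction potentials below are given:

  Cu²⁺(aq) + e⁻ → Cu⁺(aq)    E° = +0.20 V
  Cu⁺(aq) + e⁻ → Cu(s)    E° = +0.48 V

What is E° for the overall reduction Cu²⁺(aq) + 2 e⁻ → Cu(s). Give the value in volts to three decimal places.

+0.340 V

Adding the free-energy changes (−nFE°) of the two steps gives −n₃FE°₃ = −n₁FE°₁ − n₂FE°₂.
E°₃ = (1×+0.20 + 1×+0.48) / 2 = (+0.680) / 2 = +0.340 V.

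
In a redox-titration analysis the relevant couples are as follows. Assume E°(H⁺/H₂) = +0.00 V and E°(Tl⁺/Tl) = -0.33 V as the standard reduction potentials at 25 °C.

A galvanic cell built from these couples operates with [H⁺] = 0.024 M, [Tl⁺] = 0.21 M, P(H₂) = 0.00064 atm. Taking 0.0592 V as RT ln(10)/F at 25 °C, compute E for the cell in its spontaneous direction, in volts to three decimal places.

+0.369 V

H⁺/H₂ is the cathode (higher E°), Tl⁺/Tl the anode: E°cell = +0.00 − (-0.33) = +0.33 V, n = 2.
Overall: 2 H⁺(aq) + 2 Tl(s) → H₂(g) + 2 Tl⁺(aq)
Q = P(H₂)·[Tl⁺]^2 / ([H⁺]^2); log Q = -1.310.
E = E° − (0.0592/n) log Q = +0.33 − (0.0592/2)(-1.310) = +0.369 V.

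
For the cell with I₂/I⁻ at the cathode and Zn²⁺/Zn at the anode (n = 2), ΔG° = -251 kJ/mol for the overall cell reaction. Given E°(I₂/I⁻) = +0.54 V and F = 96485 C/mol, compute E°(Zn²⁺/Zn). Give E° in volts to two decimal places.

E°cell = −ΔG°/(nF) = −(-251×10³)/((2)(96485)) = +1.301 V.
Since I₂/I⁻ is the cathode and Zn²⁺/Zn the anode, E°cell = E°(I₂/I⁻) − E°(Zn²⁺/Zn).
So E°(Zn²⁺/Zn) = E°(I₂/I⁻) − E°cell = (+0.54) − (+1.301) = -0.76 V.

-0.76 V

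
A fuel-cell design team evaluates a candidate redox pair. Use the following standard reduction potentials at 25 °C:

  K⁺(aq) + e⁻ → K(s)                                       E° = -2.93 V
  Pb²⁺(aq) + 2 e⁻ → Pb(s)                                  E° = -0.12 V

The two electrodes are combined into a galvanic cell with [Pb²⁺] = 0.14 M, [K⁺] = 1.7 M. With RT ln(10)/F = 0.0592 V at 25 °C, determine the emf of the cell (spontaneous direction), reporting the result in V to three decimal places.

Pb²⁺/Pb is the cathode (higher E°), K⁺/K the anode: E°cell = -0.12 − (-2.93) = +2.81 V, n = 2.
Overall: Pb²⁺(aq) + 2 K(s) → Pb(s) + 2 K⁺(aq)
Q = [K⁺]^2 / ([Pb²⁺]); log Q = 1.315.
E = E° − (0.0592/n) log Q = +2.81 − (0.0592/2)(1.315) = +2.771 V.

+2.771 V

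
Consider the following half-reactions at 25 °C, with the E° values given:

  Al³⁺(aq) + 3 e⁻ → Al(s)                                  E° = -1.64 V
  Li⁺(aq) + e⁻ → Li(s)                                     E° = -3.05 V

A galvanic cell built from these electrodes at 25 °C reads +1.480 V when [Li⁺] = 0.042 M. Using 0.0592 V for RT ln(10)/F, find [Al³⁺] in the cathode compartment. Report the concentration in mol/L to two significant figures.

0.26 M

Al³⁺/Al is the cathode, Li⁺/Li the anode: E°cell = +1.41 V, n = 3.
Overall reaction: Al³⁺(aq) + 3 Li(s) → Al(s) + 3 Li⁺(aq); Q = [Li⁺]^3/[Al³⁺]^1.
From E = E° − (0.0592/n) log Q: log Q = (E° − E)·n/0.0592 = (+1.41 − (+1.480))·3/0.0592 = -3.5473.
So 1·log[Al³⁺] = 3·log(0.042) − log Q = -4.1303 − (-3.5473) = -0.5830; [Al³⁺] = 10^(-0.5830) ≈ 0.26 M.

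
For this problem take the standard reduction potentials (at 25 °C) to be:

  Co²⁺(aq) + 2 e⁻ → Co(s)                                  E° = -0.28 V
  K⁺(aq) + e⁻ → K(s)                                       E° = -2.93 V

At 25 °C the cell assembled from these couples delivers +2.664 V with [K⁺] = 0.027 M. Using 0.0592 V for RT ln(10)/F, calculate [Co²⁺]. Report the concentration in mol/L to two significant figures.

0.0022 M

Co²⁺/Co is the cathode, K⁺/K the anode: E°cell = +2.65 V, n = 2.
Overall reaction: Co²⁺(aq) + 2 K(s) → Co(s) + 2 K⁺(aq); Q = [K⁺]^2/[Co²⁺]^1.
From E = E° − (0.0592/n) log Q: log Q = (E° − E)·n/0.0592 = (+2.65 − (+2.664))·2/0.0592 = -0.4730.
So 1·log[Co²⁺] = 2·log(0.027) − log Q = -3.1373 − (-0.4730) = -2.6643; [Co²⁺] = 10^(-2.6643) ≈ 0.0022 M.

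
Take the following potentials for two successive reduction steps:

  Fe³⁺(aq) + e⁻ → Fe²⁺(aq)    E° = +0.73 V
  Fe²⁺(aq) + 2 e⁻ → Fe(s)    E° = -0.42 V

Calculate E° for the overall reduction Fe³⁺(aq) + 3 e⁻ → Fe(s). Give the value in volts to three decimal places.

Since ΔG° = −nFE° is additive over sequential reductions, n₃E°₃ = n₁E°₁ + n₂E°₂.
E°₃ = (1×+0.73 + 2×-0.42) / 3 = (-0.110) / 3 = -0.037 V.
Simply averaging or adding the two E° values would be wrong; the electron-weighted sum is required.

-0.037 V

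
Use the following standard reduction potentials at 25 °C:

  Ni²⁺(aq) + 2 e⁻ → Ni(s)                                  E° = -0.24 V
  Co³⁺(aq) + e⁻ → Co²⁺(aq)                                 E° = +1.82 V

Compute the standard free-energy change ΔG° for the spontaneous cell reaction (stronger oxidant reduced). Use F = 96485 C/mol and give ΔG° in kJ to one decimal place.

Co³⁺/Co²⁺ (E° = +1.82 V) is the cathode; Ni²⁺/Ni (E° = -0.24 V) is the anode, so E°cell = +2.06 V.
Balancing electrons gives n = 2 (lcm of 1 and 2).
ΔG° = −nFE° = −(2)(96485)(+2.06) = -397,518 J = -397.5 kJ.

-397.5 kJ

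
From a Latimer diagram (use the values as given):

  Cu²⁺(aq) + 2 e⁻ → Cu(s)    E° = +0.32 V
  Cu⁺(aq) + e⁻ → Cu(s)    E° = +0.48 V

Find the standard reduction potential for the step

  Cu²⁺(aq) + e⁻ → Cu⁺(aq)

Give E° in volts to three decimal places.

Sequential free energies add, so n₃E°₃ = n₁E°₁ + n₂E°₂.
With n₃ = 2, and the known step contributing 1×(+0.48) V, the unknown satisfies 1·E° = 2×(+0.32) − 1×(+0.48) = +0.160.
E° = +0.160 / 1 = +0.160 V.

+0.160 V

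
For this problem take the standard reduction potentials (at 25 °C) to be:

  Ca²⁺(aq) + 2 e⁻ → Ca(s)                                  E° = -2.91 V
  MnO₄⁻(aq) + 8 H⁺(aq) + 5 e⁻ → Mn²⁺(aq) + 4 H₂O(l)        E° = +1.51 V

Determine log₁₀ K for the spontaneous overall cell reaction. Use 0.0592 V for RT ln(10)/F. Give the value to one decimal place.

Cathode: MnO₄⁻/Mn²⁺; anode: Ca²⁺/Ca. E°cell = +4.42 V, n = 10.
log K = nE°cell / 0.0592 = (10)(+4.42) / 0.0592 = 746.6.

746.6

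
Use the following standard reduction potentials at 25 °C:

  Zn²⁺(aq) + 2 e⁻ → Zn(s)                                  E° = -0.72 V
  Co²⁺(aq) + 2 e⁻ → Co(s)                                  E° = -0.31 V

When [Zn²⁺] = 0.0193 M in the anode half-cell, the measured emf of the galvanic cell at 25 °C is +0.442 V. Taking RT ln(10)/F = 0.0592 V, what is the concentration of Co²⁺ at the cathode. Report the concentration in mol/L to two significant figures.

0.23 M

Co²⁺/Co is the cathode, Zn²⁺/Zn the anode: E°cell = +0.41 V, n = 2.
Overall reaction: Co²⁺(aq) + Zn(s) → Co(s) + Zn²⁺(aq); Q = [Zn²⁺]^1/[Co²⁺]^1.
From E = E° − (0.0592/n) log Q: log Q = (E° − E)·n/0.0592 = (+0.41 − (+0.442))·2/0.0592 = -1.0811.
So 1·log[Co²⁺] = 1·log(0.0193) − log Q = -1.7144 − (-1.0811) = -0.6333; [Co²⁺] = 10^(-0.6333) ≈ 0.23 M.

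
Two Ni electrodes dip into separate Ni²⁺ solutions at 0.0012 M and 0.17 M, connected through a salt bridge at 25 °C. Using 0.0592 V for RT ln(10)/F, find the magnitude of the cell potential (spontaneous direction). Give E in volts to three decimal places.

For a concentration cell E°cell = 0. The 0.17 M side is the cathode (reduction is favoured where [Ni²⁺] is higher).
With n = 2, E = −(0.0592/2) log([Ni²⁺]ₐₙ/[Ni²⁺]꜀ₐₜ) = −(0.0592/2) log(0.0012/0.17) = −(0.0592/2)(-2.151) = +0.064 V.

+0.064 V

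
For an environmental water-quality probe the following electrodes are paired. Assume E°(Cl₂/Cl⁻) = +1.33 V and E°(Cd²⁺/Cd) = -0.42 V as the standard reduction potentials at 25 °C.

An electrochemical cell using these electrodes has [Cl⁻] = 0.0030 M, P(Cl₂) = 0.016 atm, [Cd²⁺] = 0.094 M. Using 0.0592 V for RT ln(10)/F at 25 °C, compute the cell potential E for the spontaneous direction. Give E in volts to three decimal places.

+1.877 V

Cl₂/Cl⁻ is the cathode (higher E°), Cd²⁺/Cd the anode: E°cell = +1.33 − (-0.42) = +1.75 V, n = 2.
Overall: Cl₂(g) + Cd(s) → 2 Cl⁻(aq) + Cd²⁺(aq)
Q = [Cl⁻]^2·[Cd²⁺] / (P(Cl₂)); log Q = -4.277.
E = E° − (0.0592/n) log Q = +1.75 − (0.0592/2)(-4.277) = +1.877 V.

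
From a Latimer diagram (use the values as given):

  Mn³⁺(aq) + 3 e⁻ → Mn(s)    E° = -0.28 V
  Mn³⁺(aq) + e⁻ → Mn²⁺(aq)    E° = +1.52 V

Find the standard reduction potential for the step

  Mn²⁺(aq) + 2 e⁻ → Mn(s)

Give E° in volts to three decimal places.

-1.180 V

Sequential free energies add, so n₃E°₃ = n₁E°₁ + n₂E°₂.
With n₃ = 3, and the known step contributing 1×(+1.52) V, the unknown satisfies 2·E° = 3×(-0.28) − 1×(+1.52) = -2.360.
E° = -2.360 / 2 = -1.180 V.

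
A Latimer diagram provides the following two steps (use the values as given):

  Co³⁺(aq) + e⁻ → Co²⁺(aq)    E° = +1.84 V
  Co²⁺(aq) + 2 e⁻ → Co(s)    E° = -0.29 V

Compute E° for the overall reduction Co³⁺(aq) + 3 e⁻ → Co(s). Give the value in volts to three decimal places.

Since ΔG° = −nFE° is additive over sequential reductions, n₃E°₃ = n₁E°₁ + n₂E°₂.
E°₃ = (1×+1.84 + 2×-0.29) / 3 = (+1.260) / 3 = +0.420 V.

+0.420 V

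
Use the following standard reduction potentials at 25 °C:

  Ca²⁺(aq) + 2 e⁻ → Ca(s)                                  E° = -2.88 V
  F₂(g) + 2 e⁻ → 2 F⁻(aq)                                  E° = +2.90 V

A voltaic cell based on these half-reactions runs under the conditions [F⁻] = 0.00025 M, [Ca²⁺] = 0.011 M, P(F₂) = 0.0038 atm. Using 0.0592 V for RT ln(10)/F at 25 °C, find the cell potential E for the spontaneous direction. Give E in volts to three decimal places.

F₂/F⁻ is the cathode (higher E°), Ca²⁺/Ca the anode: E°cell = +2.90 − (-2.88) = +5.78 V, n = 2.
Overall: F₂(g) + Ca(s) → 2 F⁻(aq) + Ca²⁺(aq)
Q = [F⁻]^2·[Ca²⁺] / (P(F₂)); log Q = -6.743.
E = E° − (0.0592/n) log Q = +5.78 − (0.0592/2)(-6.743) = +5.980 V.

+5.980 V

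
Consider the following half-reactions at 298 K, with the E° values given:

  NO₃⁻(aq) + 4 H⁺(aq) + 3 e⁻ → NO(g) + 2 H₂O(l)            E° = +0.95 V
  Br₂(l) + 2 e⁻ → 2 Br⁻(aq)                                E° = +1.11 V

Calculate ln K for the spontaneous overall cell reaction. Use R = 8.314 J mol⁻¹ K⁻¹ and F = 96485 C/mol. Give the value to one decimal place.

Cathode: Br₂/Br⁻; anode: NO₃⁻/NO. E°cell = (+1.11) − (+0.95) = +0.16 V, with n = 6.
ΔG° = −nFE° = −RT ln K, so ln K = nFE°/(RT) = (6)(96485)(+0.16) / ((8.314)(298)) = 37.386.

37.4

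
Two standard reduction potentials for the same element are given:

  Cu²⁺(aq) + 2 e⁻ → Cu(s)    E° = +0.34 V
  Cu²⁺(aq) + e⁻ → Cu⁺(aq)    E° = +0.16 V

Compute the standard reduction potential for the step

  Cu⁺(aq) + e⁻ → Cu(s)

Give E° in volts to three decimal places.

+0.520 V

Sequential free energies add, so n₃E°₃ = n₁E°₁ + n₂E°₂.
With n₃ = 2, and the known step contributing 1×(+0.16) V, the unknown satisfies 1·E° = 2×(+0.34) − 1×(+0.16) = +0.520.
E° = +0.520 / 1 = +0.520 V.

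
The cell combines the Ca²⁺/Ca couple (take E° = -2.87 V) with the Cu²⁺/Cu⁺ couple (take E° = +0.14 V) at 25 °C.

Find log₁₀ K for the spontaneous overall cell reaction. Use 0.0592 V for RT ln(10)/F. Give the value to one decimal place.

101.7

Cathode: Cu²⁺/Cu⁺; anode: Ca²⁺/Ca. E°cell = +3.01 V, n = 2.
log K = nE°cell / 0.0592 = (2)(+3.01) / 0.0592 = 101.7.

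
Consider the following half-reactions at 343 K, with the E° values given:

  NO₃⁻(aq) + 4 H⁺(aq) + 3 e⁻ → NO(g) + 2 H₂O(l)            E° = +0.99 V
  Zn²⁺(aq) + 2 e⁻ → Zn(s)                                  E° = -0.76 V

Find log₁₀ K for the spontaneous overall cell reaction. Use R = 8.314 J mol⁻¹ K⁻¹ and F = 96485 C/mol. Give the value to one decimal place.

154.3

Cathode: NO₃⁻/NO; anode: Zn²⁺/Zn. E°cell = (+0.99) − (-0.76) = +1.75 V, with n = 6.
ΔG° = −nFE° = −RT ln K, so ln K = nFE°/(RT) = (6)(96485)(+1.75) / ((8.314)(343)) = 355.259.
log₁₀ K = 355.259 / ln 10 = 154.3.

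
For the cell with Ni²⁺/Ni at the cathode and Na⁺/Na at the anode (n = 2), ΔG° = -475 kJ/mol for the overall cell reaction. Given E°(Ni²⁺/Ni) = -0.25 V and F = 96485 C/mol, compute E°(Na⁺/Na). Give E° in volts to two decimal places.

E°cell = −ΔG°/(nF) = −(-475×10³)/((2)(96485)) = +2.462 V.
Since Ni²⁺/Ni is the cathode and Na⁺/Na the anode, E°cell = E°(Ni²⁺/Ni) − E°(Na⁺/Na).
So E°(Na⁺/Na) = E°(Ni²⁺/Ni) − E°cell = (-0.25) − (+2.462) = -2.71 V.

-2.71 V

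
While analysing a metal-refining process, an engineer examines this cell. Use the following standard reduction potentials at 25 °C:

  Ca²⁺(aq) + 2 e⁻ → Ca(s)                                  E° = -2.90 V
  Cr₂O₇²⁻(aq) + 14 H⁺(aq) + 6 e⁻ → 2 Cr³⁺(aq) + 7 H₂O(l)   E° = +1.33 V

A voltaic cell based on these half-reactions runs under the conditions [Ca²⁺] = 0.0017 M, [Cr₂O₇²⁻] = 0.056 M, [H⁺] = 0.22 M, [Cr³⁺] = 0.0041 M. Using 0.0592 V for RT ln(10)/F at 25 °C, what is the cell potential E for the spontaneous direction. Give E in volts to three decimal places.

Cr₂O₇²⁻/Cr³⁺ is the cathode (higher E°), Ca²⁺/Ca the anode: E°cell = +1.33 − (-2.90) = +4.23 V, n = 6.
Overall: Cr₂O₇²⁻(aq) + 14 H⁺(aq) + 3 Ca(s) → 2 Cr³⁺(aq) + 7 H₂O(l) + 3 Ca²⁺(aq)
Q = [Cr³⁺]^2·[Ca²⁺]^3 / ([Cr₂O₇²⁻]·[H⁺]^14); log Q = -2.625.
E = E° − (0.0592/n) log Q = +4.23 − (0.0592/6)(-2.625) = +4.256 V.

+4.256 V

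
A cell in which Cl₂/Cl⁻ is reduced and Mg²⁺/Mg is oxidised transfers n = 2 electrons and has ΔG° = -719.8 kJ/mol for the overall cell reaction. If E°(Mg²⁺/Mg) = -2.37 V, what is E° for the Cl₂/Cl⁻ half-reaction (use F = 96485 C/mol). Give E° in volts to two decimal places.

E°cell = −ΔG°/(nF) = −(-719.8×10³)/((2)(96485)) = +3.730 V.
Since Cl₂/Cl⁻ is the cathode and Mg²⁺/Mg the anode, E°cell = E°(Cl₂/Cl⁻) − E°(Mg²⁺/Mg).
So E°(Cl₂/Cl⁻) = E°cell + E°(Mg²⁺/Mg) = +3.730 + (-2.37) = +1.36 V.

+1.36 V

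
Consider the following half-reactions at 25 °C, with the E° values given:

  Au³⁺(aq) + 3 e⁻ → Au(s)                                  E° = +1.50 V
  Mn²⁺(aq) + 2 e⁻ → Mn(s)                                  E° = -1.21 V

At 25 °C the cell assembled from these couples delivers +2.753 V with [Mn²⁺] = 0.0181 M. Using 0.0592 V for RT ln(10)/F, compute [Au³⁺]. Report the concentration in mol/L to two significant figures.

0.37 M

Au³⁺/Au is the cathode, Mn²⁺/Mn the anode: E°cell = +2.71 V, n = 6.
Overall reaction: 2 Au³⁺(aq) + 3 Mn(s) → 2 Au(s) + 3 Mn²⁺(aq); Q = [Mn²⁺]^3/[Au³⁺]^2.
From E = E° − (0.0592/n) log Q: log Q = (E° − E)·n/0.0592 = (+2.71 − (+2.753))·6/0.0592 = -4.3581.
So 2·log[Au³⁺] = 3·log(0.0181) − log Q = -5.2270 − (-4.3581) = -0.8689; log[Au³⁺] = -0.8689 / 2 = -0.4345; [Au³⁺] = 10^(-0.4345) ≈ 0.37 M.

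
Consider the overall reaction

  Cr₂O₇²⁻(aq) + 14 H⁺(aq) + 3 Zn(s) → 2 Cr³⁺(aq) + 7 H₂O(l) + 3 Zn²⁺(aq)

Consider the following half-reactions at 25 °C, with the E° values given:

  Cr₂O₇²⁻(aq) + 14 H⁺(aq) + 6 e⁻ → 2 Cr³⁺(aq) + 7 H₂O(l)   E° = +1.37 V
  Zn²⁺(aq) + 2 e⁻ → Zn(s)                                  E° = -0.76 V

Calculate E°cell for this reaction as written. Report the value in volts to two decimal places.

+2.13 V

The Cr₂O₇²⁻/Cr³⁺ couple has the higher reduction potential, so it is the cathode; Zn²⁺/Zn is oxidised at the anode.
E°cell = E°(cathode) − E°(anode) = (+1.37) − (-0.76) = +2.13 V.
Since E°cell > 0, the reaction is spontaneous under standard conditions.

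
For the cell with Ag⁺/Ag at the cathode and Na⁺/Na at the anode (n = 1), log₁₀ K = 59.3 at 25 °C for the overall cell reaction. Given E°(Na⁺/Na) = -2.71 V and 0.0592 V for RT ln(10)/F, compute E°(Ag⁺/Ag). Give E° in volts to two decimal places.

+0.80 V

E°cell = (0.0592/n)·log K = (0.0592/1)(59.3) = +3.511 V.
Since Ag⁺/Ag is the cathode and Na⁺/Na the anode, E°cell = E°(Ag⁺/Ag) − E°(Na⁺/Na).
So E°(Ag⁺/Ag) = E°cell + E°(Na⁺/Na) = +3.511 + (-2.71) = +0.80 V.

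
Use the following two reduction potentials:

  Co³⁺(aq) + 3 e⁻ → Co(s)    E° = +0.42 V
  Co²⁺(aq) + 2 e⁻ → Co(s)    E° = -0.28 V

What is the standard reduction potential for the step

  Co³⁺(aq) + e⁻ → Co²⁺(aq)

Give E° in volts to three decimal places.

Sequential free energies add, so n₃E°₃ = n₁E°₁ + n₂E°₂.
With n₃ = 3, and the known step contributing 2×(-0.28) V, the unknown satisfies 1·E° = 3×(+0.42) − 2×(-0.28) = +1.820.
E° = +1.820 / 1 = +1.820 V.

+1.820 V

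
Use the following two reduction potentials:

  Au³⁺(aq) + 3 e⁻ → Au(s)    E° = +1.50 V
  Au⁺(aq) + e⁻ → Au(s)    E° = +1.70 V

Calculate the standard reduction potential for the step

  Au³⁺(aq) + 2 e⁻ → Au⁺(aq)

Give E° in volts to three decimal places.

Sequential free energies add, so n₃E°₃ = n₁E°₁ + n₂E°₂.
With n₃ = 3, and the known step contributing 1×(+1.70) V, the unknown satisfies 2·E° = 3×(+1.50) − 1×(+1.70) = +2.800.
E° = +2.800 / 2 = +1.400 V.

+1.400 V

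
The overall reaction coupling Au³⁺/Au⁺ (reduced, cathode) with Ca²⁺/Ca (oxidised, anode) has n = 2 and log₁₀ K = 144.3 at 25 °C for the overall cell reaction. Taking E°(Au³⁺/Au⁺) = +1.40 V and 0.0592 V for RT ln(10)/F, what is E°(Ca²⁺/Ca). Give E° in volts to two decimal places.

-2.87 V

E°cell = (0.0592/n)·log K = (0.0592/2)(144.3) = +4.271 V.
Since Au³⁺/Au⁺ is the cathode and Ca²⁺/Ca the anode, E°cell = E°(Au³⁺/Au⁺) − E°(Ca²⁺/Ca).
So E°(Ca²⁺/Ca) = E°(Au³⁺/Au⁺) − E°cell = (+1.40) − (+4.271) = -2.87 V.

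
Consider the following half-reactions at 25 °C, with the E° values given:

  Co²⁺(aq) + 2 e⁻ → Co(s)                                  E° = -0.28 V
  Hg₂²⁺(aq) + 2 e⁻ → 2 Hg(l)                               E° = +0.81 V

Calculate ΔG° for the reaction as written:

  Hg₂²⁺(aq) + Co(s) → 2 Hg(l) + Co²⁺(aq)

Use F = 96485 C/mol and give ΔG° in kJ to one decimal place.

As written, Hg₂²⁺/Hg is reduced (cathode) and Co²⁺/Co is oxidised (anode), so E°cell = (+0.81) − (-0.28) = +1.09 V.
Balancing electrons gives n = 2.
ΔG° = −nFE° = −(2)(96485)(+1.09) = -210,337 J = -210.3 kJ.

-210.3 kJ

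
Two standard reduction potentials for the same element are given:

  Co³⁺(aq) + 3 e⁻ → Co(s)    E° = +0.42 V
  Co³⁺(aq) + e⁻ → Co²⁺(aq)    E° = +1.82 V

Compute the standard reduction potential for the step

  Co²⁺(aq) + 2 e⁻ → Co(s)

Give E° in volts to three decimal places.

Sequential free energies add, so n₃E°₃ = n₁E°₁ + n₂E°₂.
With n₃ = 3, and the known step contributing 1×(+1.82) V, the unknown satisfies 2·E° = 3×(+0.42) − 1×(+1.82) = -0.560.
E° = -0.560 / 2 = -0.280 V.

-0.280 V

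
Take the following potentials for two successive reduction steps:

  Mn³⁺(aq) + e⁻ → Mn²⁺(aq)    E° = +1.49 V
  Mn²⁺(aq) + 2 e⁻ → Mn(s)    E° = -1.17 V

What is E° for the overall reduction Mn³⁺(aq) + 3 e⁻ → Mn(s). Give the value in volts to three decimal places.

Since ΔG° = −nFE° is additive over sequential reductions, n₃E°₃ = n₁E°₁ + n₂E°₂.
E°₃ = (1×+1.49 + 2×-1.17) / 3 = (-0.850) / 3 = -0.283 V.

-0.283 V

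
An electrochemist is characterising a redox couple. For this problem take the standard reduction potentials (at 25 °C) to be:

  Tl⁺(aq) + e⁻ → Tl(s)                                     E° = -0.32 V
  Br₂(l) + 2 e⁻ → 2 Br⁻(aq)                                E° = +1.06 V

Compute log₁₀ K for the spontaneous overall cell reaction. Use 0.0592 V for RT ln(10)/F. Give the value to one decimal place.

Cathode: Br₂/Br⁻; anode: Tl⁺/Tl. E°cell = +1.38 V, n = 2.
log K = nE°cell / 0.0592 = (2)(+1.38) / 0.0592 = 46.6.

46.6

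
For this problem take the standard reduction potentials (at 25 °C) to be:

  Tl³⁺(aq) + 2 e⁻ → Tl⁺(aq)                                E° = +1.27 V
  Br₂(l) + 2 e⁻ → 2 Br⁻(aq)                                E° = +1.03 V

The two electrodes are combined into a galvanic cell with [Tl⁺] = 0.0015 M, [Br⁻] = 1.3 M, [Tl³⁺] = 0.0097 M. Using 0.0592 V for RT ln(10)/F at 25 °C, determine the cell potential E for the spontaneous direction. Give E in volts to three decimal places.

+0.271 V

Tl³⁺/Tl⁺ is the cathode (higher E°), Br₂/Br⁻ the anode: E°cell = +1.27 − (+1.03) = +0.24 V, n = 2.
Overall: Tl³⁺(aq) + 2 Br⁻(aq) → Tl⁺(aq) + Br₂(l)
Q = [Tl⁺] / ([Tl³⁺]·[Br⁻]^2); log Q = -1.039.
E = E° − (0.0592/n) log Q = +0.24 − (0.0592/2)(-1.039) = +0.271 V.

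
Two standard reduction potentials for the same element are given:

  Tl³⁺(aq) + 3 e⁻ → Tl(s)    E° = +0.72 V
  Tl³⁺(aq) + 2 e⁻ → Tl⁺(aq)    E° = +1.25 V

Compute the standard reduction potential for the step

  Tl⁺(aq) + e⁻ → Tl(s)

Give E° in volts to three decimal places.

Sequential free energies add, so n₃E°₃ = n₁E°₁ + n₂E°₂.
With n₃ = 3, and the known step contributing 2×(+1.25) V, the unknown satisfies 1·E° = 3×(+0.72) − 2×(+1.25) = -0.340.
E° = -0.340 / 1 = -0.340 V.

-0.340 V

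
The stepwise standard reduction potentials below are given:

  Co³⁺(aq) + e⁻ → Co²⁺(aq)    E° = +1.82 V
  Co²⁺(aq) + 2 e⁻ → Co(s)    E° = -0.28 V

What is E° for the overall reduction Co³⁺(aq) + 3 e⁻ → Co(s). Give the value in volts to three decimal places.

Since ΔG° = −nFE° is additive over sequential reductions, n₃E°₃ = n₁E°₁ + n₂E°₂.
E°₃ = (1×+1.82 + 2×-0.28) / 3 = (+1.260) / 3 = +0.420 V.

+0.420 V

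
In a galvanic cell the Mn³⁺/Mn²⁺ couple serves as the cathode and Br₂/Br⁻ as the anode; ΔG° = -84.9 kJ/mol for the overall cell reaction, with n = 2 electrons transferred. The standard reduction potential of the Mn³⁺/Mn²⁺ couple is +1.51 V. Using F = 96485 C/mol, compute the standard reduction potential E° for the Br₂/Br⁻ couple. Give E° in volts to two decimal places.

+1.07 V

E°cell = −ΔG°/(nF) = −(-84.9×10³)/((2)(96485)) = +0.440 V.
Since Mn³⁺/Mn²⁺ is the cathode and Br₂/Br⁻ the anode, E°cell = E°(Mn³⁺/Mn²⁺) − E°(Br₂/Br⁻).
So E°(Br₂/Br⁻) = E°(Mn³⁺/Mn²⁺) − E°cell = (+1.51) − (+0.440) = +1.07 V.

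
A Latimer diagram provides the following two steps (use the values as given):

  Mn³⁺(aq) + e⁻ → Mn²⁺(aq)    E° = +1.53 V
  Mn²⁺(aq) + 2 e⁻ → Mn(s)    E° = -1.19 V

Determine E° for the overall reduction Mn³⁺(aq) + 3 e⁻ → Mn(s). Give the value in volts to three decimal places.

-0.283 V

Adding the free-energy changes (−nFE°) of the two steps gives −n₃FE°₃ = −n₁FE°₁ − n₂FE°₂.
E°₃ = (1×+1.53 + 2×-1.19) / 3 = (-0.850) / 3 = -0.283 V.
Simply averaging or adding the two E° values would be wrong; the electron-weighted sum is required.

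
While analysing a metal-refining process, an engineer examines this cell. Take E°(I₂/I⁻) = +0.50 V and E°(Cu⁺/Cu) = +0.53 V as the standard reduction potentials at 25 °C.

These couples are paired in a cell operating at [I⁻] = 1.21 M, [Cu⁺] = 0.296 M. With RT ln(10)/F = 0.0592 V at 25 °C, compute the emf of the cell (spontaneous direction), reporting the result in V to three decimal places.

Cu⁺/Cu is the cathode (higher E°), I₂/I⁻ the anode: E°cell = +0.53 − (+0.50) = +0.03 V, n = 2.
Overall: 2 Cu⁺(aq) + 2 I⁻(aq) → 2 Cu(s) + I₂(s)
Q = 1 / ([Cu⁺]^2·[I⁻]^2); log Q = 0.892.
E = E° − (0.0592/n) log Q = +0.03 − (0.0592/2)(0.892) = +0.004 V.

+0.004 V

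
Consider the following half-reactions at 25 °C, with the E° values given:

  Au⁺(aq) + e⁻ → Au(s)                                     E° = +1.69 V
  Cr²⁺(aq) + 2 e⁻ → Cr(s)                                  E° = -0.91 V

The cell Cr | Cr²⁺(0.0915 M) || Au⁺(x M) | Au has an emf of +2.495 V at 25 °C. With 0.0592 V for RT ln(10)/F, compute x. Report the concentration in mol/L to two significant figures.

0.0051 M

Au⁺/Au is the cathode, Cr²⁺/Cr the anode: E°cell = +2.60 V, n = 2.
Overall reaction: 2 Au⁺(aq) + Cr(s) → 2 Au(s) + Cr²⁺(aq); Q = [Cr²⁺]^1/[Au⁺]^2.
From E = E° − (0.0592/n) log Q: log Q = (E° − E)·n/0.0592 = (+2.60 − (+2.495))·2/0.0592 = 3.5473.
So 2·log[Au⁺] = 1·log(0.0915) − log Q = -1.0386 − (3.5473) = -4.5859; log[Au⁺] = -4.5859 / 2 = -2.2929; [Au⁺] = 10^(-2.2929) ≈ 0.0051 M.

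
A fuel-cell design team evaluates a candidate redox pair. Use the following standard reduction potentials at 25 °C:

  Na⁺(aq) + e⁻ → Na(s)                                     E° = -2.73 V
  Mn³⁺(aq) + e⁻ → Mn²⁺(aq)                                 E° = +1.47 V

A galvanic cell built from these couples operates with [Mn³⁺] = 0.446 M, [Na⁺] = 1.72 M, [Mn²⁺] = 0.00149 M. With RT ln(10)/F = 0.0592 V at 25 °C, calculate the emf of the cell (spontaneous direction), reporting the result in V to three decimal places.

+4.333 V

Mn³⁺/Mn²⁺ is the cathode (higher E°), Na⁺/Na the anode: E°cell = +1.47 − (-2.73) = +4.20 V, n = 1.
Overall: Mn³⁺(aq) + Na(s) → Mn²⁺(aq) + Na⁺(aq)
Q = [Mn²⁺]·[Na⁺] / ([Mn³⁺]); log Q = -2.241.
E = E° − (0.0592/n) log Q = +4.20 − (0.0592/1)(-2.241) = +4.333 V.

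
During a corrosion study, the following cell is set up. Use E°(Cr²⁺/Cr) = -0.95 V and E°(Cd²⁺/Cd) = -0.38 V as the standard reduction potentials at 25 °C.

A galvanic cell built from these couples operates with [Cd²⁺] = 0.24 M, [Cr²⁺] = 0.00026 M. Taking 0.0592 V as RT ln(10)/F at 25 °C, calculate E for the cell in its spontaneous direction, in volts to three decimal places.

Cd²⁺/Cd is the cathode (higher E°), Cr²⁺/Cr the anode: E°cell = -0.38 − (-0.95) = +0.57 V, n = 2.
Overall: Cd²⁺(aq) + Cr(s) → Cd(s) + Cr²⁺(aq)
Q = [Cr²⁺] / ([Cd²⁺]); log Q = -2.965.
E = E° − (0.0592/n) log Q = +0.57 − (0.0592/2)(-2.965) = +0.658 V.

+0.658 V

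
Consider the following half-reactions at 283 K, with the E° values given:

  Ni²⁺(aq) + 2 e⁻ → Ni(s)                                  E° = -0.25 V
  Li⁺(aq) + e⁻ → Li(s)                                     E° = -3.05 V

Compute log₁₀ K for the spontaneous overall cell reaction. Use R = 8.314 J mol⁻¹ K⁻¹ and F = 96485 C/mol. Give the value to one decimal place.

Cathode: Ni²⁺/Ni; anode: Li⁺/Li. E°cell = (-0.25) − (-3.05) = +2.80 V, with n = 2.
ΔG° = −nFE° = −RT ln K, so ln K = nFE°/(RT) = (2)(96485)(+2.80) / ((8.314)(283)) = 229.642.
log₁₀ K = 229.642 / ln 10 = 99.7.

99.7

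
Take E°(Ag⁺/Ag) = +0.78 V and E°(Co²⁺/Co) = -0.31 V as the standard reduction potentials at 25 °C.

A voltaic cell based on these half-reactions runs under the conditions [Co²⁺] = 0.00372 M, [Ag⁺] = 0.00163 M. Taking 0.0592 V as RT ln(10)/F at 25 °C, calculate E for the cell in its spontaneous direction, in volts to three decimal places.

Ag⁺/Ag is the cathode (higher E°), Co²⁺/Co the anode: E°cell = +0.78 − (-0.31) = +1.09 V, n = 2.
Overall: 2 Ag⁺(aq) + Co(s) → 2 Ag(s) + Co²⁺(aq)
Q = [Co²⁺] / ([Ag⁺]^2); log Q = 3.146.
E = E° − (0.0592/n) log Q = +1.09 − (0.0592/2)(3.146) = +0.997 V.

+0.997 V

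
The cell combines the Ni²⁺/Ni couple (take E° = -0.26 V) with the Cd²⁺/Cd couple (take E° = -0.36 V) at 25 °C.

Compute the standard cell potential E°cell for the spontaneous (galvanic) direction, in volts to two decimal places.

The Ni²⁺/Ni couple has the higher reduction potential, so it is the cathode; Cd²⁺/Cd is oxidised at the anode.
E°cell = E°(cathode) − E°(anode) = (-0.26) − (-0.36) = +0.10 V.

+0.10 V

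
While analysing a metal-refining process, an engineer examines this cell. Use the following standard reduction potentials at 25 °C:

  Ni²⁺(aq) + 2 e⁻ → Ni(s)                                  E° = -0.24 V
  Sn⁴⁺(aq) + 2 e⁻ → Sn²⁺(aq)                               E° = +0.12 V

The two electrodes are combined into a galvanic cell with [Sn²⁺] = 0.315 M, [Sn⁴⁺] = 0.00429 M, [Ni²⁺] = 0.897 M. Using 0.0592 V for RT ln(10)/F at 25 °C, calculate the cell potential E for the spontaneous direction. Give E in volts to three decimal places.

Sn⁴⁺/Sn²⁺ is the cathode (higher E°), Ni²⁺/Ni the anode: E°cell = +0.12 − (-0.24) = +0.36 V, n = 2.
Overall: Sn⁴⁺(aq) + Ni(s) → Sn²⁺(aq) + Ni²⁺(aq)
Q = [Sn²⁺]·[Ni²⁺] / ([Sn⁴⁺]); log Q = 1.819.
E = E° − (0.0592/n) log Q = +0.36 − (0.0592/2)(1.819) = +0.306 V.

+0.306 V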